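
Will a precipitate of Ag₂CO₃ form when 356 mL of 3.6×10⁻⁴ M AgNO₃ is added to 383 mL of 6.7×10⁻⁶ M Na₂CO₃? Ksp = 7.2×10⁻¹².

No

The combined volume is 739 mL.
[Ag⁺] = (3.6×10⁻⁴)(356)/739 = 1.7×10⁻⁴ M
[CO₃²⁻] = (6.7×10⁻⁶)(383)/739 = 3.5×10⁻⁶ M
Q = [Ag⁺]^2[CO₃²⁻] = 1.0×10⁻¹³
Q = 1.0×10⁻¹³ < Ksp = 7.2×10⁻¹², so the solution is unsaturated and no precipitate forms.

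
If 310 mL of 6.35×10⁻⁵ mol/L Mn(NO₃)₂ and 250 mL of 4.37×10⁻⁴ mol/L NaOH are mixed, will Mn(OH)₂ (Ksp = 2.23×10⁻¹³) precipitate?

Yes

The combined volume is 560 mL.
[Mn²⁺] = (6.35×10⁻⁵)(310)/560 = 3.52×10⁻⁵ mol/L
[OH⁻] = (4.37×10⁻⁴)(250)/560 = 1.95×10⁻⁴ mol/L
Q = [Mn²⁺][OH⁻]^2 = 1.34×10⁻¹²
Because Q > Ksp (1.34×10⁻¹² vs 2.23×10⁻¹³), a precipitate of Mn(OH)₂ forms.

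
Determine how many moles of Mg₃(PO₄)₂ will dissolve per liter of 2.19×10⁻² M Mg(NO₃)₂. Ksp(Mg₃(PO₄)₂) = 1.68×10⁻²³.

6.32×10⁻¹⁰ M

Mg₃(PO₄)₂(s) ⇌ 3 Mg²⁺(aq) + 2 PO₄³⁻(aq)
With Mg²⁺ already at 2.19×10⁻² M and s small, take [Mg²⁺] ≈ 2.19×10⁻² M and [PO₄³⁻] = 2s.
Ksp = [Mg²⁺]^3[PO₄³⁻]^2 = (2.19×10⁻²)^3(2s)^2
(2s)^2 = 1.68×10⁻²³ / (2.19×10⁻²)^3 = 1.60×10⁻¹⁸
s = 6.32×10⁻¹⁰ M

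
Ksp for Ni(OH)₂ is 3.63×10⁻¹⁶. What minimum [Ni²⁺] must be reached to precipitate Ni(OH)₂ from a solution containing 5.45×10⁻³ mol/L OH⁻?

1.22×10⁻¹¹ M

The threshold for precipitation is Q = Ksp.
Ni(OH)₂(s) ⇌ Ni²⁺(aq) + 2 OH⁻(aq)
Ksp = [Ni²⁺][OH⁻]^2 = [Ni²⁺](5.45×10⁻³)^2
[Ni²⁺] = 3.63×10⁻¹⁶ / (5.45×10⁻³)^2 = 1.22×10⁻¹¹
[Ni²⁺] = 1.22×10⁻¹¹ mol/L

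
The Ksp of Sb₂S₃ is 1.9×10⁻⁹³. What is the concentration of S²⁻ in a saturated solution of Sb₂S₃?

Sb₂S₃(s) ⇌ 2 Sb³⁺(aq) + 3 S²⁻(aq)
With molar solubility s: [Sb³⁺] = 2s, [S²⁻] = 3s.
Ksp = [Sb³⁺]^2[S²⁻]^3 = (2s)^2 · (3s)^3 = 108s^5 = 1.9×10⁻⁹³
s = 1.1×10⁻¹⁹ mol L⁻¹
[S²⁻] = 3s = 3.4×10⁻¹⁹ mol L⁻¹

3.4×10⁻¹⁹ M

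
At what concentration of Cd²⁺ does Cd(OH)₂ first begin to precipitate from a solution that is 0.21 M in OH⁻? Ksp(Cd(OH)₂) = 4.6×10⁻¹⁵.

1.0×10⁻¹³ M

The threshold for precipitation is Q = Ksp.
Cd(OH)₂(s) ⇌ Cd²⁺(aq) + 2 OH⁻(aq)
Ksp = [Cd²⁺][OH⁻]^2 = [Cd²⁺](0.21)^2
[Cd²⁺] = 4.6×10⁻¹⁵ / (0.21)^2 = 1.0×10⁻¹³
[Cd²⁺] = 1.0×10⁻¹³ M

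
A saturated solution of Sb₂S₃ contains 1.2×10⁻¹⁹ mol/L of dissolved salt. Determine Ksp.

Ksp = 2.7×10⁻⁹³

Sb₂S₃(s) ⇌ 2 Sb³⁺(aq) + 3 S²⁻(aq)
For each mole of Sb₂S₃ that dissolves per liter, [Sb³⁺] = 2s and [S²⁻] = 3s; let s denote this solubility.
Ksp = [Sb³⁺]^2[S²⁻]^3 = (2s)^2 · (3s)^3 = 108s^5
Ksp = 108 × (1.2×10⁻¹⁹)^5 = 2.7×10⁻⁹³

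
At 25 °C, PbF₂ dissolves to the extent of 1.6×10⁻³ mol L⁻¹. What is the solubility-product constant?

PbF₂(s) ⇌ Pb²⁺(aq) + 2 F⁻(aq)
Call the molar solubility s, so that [Pb²⁺] = s and [F⁻] = 2s.
Ksp = [Pb²⁺][F⁻]^2 = s · (2s)^2 = 4s^3
Ksp = 4 × (1.6×10⁻³)^3 = 1.6×10⁻⁸

Ksp = 1.6×10⁻⁸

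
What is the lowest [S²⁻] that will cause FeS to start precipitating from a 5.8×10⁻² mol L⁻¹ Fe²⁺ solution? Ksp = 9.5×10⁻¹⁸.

1.6×10⁻¹⁶ M

Each salt precipitates once Q = Ksp for that salt.
FeS(s) ⇌ Fe²⁺(aq) + S²⁻(aq)
Ksp = [Fe²⁺][S²⁻] = [S²⁻](5.8×10⁻²)
[S²⁻] = 9.5×10⁻¹⁸ / (5.8×10⁻²) = 1.6×10⁻¹⁶
[S²⁻] = 1.6×10⁻¹⁶ mol L⁻¹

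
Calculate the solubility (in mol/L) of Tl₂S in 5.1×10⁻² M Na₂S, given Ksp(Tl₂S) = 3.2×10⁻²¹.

1.3×10⁻¹⁰ M

Tl₂S(s) ⇌ 2 Tl⁺(aq) + S²⁻(aq)
Let s be the solubility of Tl₂S here. The common ion gives [S²⁻] ≈ 5.1×10⁻² M, and [Tl⁺] = 2s.
Ksp = [Tl⁺]^2[S²⁻] = (2s)^2(5.1×10⁻²)
(2s)^2 = 3.2×10⁻²¹ / (5.1×10⁻²) = 6.3×10⁻²⁰
s = 1.3×10⁻¹⁰ M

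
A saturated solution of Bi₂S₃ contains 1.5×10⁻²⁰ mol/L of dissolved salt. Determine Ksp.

Bi₂S₃(s) ⇌ 2 Bi³⁺(aq) + 3 S²⁻(aq)
Call the molar solubility s, so that [Bi³⁺] = 2s and [S²⁻] = 3s.
Ksp = [Bi³⁺]^2[S²⁻]^3 = (2s)^2 · (3s)^3 = 108s^5
Ksp = 108 × (1.5×10⁻²⁰)^5 = 8.2×10⁻⁹⁸

Ksp = 8.2×10⁻⁹⁸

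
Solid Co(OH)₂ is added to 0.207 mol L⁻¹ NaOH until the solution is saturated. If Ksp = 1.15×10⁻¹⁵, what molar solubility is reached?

Co(OH)₂(s) ⇌ Co²⁺(aq) + 2 OH⁻(aq)
The solution already contains OH⁻ at 0.207 mol L⁻¹. Let s be the molar solubility of Co(OH)₂.
[OH⁻] ≈ 0.207 mol L⁻¹ (common ion dominates); [Co²⁺] = s.
Ksp = [Co²⁺][OH⁻]^2 = s(0.207)^2
s = 1.15×10⁻¹⁵ / (0.207)^2 = 2.68×10⁻¹⁴
s = 2.68×10⁻¹⁴ mol L⁻¹

2.68×10⁻¹⁴ M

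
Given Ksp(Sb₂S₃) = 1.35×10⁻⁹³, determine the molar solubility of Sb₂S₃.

1.05×10⁻¹⁹ M

Sb₂S₃(s) ⇌ 2 Sb³⁺(aq) + 3 S²⁻(aq)
Call the molar solubility s, so that [Sb³⁺] = 2s and [S²⁻] = 3s.
Ksp = [Sb³⁺]^2[S²⁻]^3 = (2s)^2 · (3s)^3 = 108s^5
108s^5 = 1.35×10⁻⁹³  ⇒  s^5 = 1.25×10⁻⁹⁵
s = 1.05×10⁻¹⁹ mol L⁻¹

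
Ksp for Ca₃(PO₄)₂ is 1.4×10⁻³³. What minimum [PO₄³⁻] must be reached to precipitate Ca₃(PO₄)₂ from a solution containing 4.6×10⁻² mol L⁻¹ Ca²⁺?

3.8×10⁻¹⁵ M

Precipitation begins when Q = Ksp.
Ca₃(PO₄)₂(s) ⇌ 3 Ca²⁺(aq) + 2 PO₄³⁻(aq)
Ksp = [Ca²⁺]^3[PO₄³⁻]^2 = [PO₄³⁻]^2(4.6×10⁻²)^3
[PO₄³⁻]^2 = 1.4×10⁻³³ / (4.6×10⁻²)^3 = 1.4×10⁻²⁹
[PO₄³⁻] = 3.8×10⁻¹⁵ mol L⁻¹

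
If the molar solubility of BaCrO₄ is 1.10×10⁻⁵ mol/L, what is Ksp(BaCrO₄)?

Ksp = 1.21×10⁻¹⁰

BaCrO₄(s) ⇌ Ba²⁺(aq) + CrO₄²⁻(aq)
With molar solubility s: [Ba²⁺] = s, [CrO₄²⁻] = s.
Ksp = [Ba²⁺][CrO₄²⁻] = s · s = s^2
Ksp = (1.10×10⁻⁵)^2 = 1.21×10⁻¹⁰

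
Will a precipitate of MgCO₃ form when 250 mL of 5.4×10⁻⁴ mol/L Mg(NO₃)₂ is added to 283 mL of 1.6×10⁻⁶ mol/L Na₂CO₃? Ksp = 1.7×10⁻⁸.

Total volume after mixing = 250 + 283 = 533 mL.
[Mg²⁺] = (5.4×10⁻⁴)(250)/533 = 2.5×10⁻⁴ mol/L
[CO₃²⁻] = (1.6×10⁻⁶)(283)/533 = 8.5×10⁻⁷ mol/L
Q = [Mg²⁺][CO₃²⁻] = 2.2×10⁻¹⁰
Q < Ksp (2.2×10⁻¹⁰ vs 1.7×10⁻⁸); the solution remains unsaturated and no precipitate forms.

No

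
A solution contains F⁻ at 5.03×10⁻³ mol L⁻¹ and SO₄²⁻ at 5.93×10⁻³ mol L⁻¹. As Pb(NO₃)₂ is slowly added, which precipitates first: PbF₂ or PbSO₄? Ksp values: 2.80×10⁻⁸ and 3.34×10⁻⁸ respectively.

Each salt precipitates once Q = Ksp for that salt.
For PbF₂: [Pb²⁺] = (Ksp/[F⁻]^2) = 1.11×10⁻³ mol L⁻¹
For PbSO₄: [Pb²⁺] = (Ksp/[SO₄²⁻]) = 5.63×10⁻⁶ mol L⁻¹
The smaller threshold [Pb²⁺] is reached first, so PbSO₄ precipitates first.

PbSO₄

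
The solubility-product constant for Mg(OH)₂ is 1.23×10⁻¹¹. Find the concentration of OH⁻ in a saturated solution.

Mg(OH)₂(s) ⇌ Mg²⁺(aq) + 2 OH⁻(aq)
For each mole of Mg(OH)₂ that dissolves per liter, [Mg²⁺] = s and [OH⁻] = 2s; let s denote this solubility.
Ksp = [Mg²⁺][OH⁻]^2 = s · (2s)^2 = 4s^3 = 1.23×10⁻¹¹
s = 1.45×10⁻⁴ M
[OH⁻] = 2s = 2.91×10⁻⁴ M

2.91×10⁻⁴ M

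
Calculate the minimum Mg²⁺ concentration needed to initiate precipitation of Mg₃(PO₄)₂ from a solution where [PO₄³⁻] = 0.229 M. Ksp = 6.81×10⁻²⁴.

5.06×10⁻⁸ M

Precipitation begins when Q = Ksp.
Mg₃(PO₄)₂(s) ⇌ 3 Mg²⁺(aq) + 2 PO₄³⁻(aq)
Ksp = [Mg²⁺]^3[PO₄³⁻]^2 = [Mg²⁺]^3(0.229)^2
[Mg²⁺]^3 = 6.81×10⁻²⁴ / (0.229)^2 = 1.30×10⁻²²
[Mg²⁺] = 5.06×10⁻⁸ M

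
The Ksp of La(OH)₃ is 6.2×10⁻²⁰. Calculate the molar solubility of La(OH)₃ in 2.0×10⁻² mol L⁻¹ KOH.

La(OH)₃(s) ⇌ La³⁺(aq) + 3 OH⁻(aq)
The solution already contains OH⁻ at 2.0×10⁻² mol L⁻¹. Let s be the molar solubility of La(OH)₃.
[OH⁻] ≈ 2.0×10⁻² mol L⁻¹ (common ion dominates); [La³⁺] = s.
Ksp = [La³⁺][OH⁻]^3 = s(2.0×10⁻²)^3
s = 6.2×10⁻²⁰ / (2.0×10⁻²)^3 = 7.8×10⁻¹⁵
s = 7.8×10⁻¹⁵ mol L⁻¹

7.8×10⁻¹⁵ M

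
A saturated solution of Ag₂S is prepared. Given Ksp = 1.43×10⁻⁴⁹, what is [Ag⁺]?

6.59×10⁻¹⁷ M

Ag₂S(s) ⇌ 2 Ag⁺(aq) + S²⁻(aq)
Call the molar solubility s, so that [Ag⁺] = 2s and [S²⁻] = s.
Ksp = [Ag⁺]^2[S²⁻] = (2s)^2 · s = 4s^3 = 1.43×10⁻⁴⁹
s = 3.29×10⁻¹⁷ mol/L
[Ag⁺] = 2s = 6.59×10⁻¹⁷ mol/L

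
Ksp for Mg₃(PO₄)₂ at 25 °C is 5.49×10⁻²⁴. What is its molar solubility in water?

8.73×10⁻⁶ M

Mg₃(PO₄)₂(s) ⇌ 3 Mg²⁺(aq) + 2 PO₄³⁻(aq)
With molar solubility s: [Mg²⁺] = 3s, [PO₄³⁻] = 2s.
Ksp = [Mg²⁺]^3[PO₄³⁻]^2 = (3s)^3 · (2s)^2 = 108s^5
108s^5 = 5.49×10⁻²⁴  ⇒  s^5 = 5.08×10⁻²⁶
s = 8.73×10⁻⁶ mol L⁻¹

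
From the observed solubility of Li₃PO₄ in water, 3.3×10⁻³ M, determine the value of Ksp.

Ksp = 3.2×10⁻⁹

Li₃PO₄(s) ⇌ 3 Li⁺(aq) + PO₄³⁻(aq)
For each mole of Li₃PO₄ that dissolves per liter, [Li⁺] = 3s and [PO₄³⁻] = s; let s denote this solubility.
Ksp = [Li⁺]^3[PO₄³⁻] = (3s)^3 · s = 27s^4
Ksp = 27 × (3.3×10⁻³)^4 = 3.2×10⁻⁹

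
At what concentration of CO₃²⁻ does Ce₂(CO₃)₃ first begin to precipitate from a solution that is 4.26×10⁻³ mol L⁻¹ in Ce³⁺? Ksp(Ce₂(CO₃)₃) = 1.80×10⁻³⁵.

9.97×10⁻¹¹ M

Precipitation of each salt begins when its ion product equals Ksp.
Ce₂(CO₃)₃(s) ⇌ 2 Ce³⁺(aq) + 3 CO₃²⁻(aq)
Ksp = [Ce³⁺]^2[CO₃²⁻]^3 = [CO₃²⁻]^3(4.26×10⁻³)^2
[CO₃²⁻]^3 = 1.80×10⁻³⁵ / (4.26×10⁻³)^2 = 9.92×10⁻³¹
[CO₃²⁻] = 9.97×10⁻¹¹ mol L⁻¹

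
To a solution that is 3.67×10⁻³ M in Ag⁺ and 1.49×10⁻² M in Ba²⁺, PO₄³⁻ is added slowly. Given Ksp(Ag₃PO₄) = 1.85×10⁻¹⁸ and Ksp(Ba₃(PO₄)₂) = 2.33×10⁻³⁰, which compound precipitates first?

Each salt precipitates once Q = Ksp for that salt.
For Ag₃PO₄: [PO₄³⁻] = (Ksp/[Ag⁺]^3) = 3.74×10⁻¹¹ M
For Ba₃(PO₄)₂: [PO₄³⁻] = (Ksp/[Ba²⁺]^3)^(1/2) = 8.39×10⁻¹³ M
The smaller threshold [PO₄³⁻] is reached first, so Ba₃(PO₄)₂ precipitates first.

Ba₃(PO₄)₂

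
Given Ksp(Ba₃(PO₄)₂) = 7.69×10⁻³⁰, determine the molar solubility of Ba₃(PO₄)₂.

5.90×10⁻⁷ M

Ba₃(PO₄)₂(s) ⇌ 3 Ba²⁺(aq) + 2 PO₄³⁻(aq)
For each mole of Ba₃(PO₄)₂ that dissolves per liter, [Ba²⁺] = 3s and [PO₄³⁻] = 2s; let s denote this solubility.
Ksp = [Ba²⁺]^3[PO₄³⁻]^2 = (3s)^3 · (2s)^2 = 108s^5
108s^5 = 7.69×10⁻³⁰  ⇒  s^5 = 7.12×10⁻³²
Taking the 5th root, s = 5.90×10⁻⁷ mol/L.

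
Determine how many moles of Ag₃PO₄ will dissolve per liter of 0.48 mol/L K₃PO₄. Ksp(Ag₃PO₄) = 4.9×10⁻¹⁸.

Ag₃PO₄(s) ⇌ 3 Ag⁺(aq) + PO₄³⁻(aq)
With PO₄³⁻ already at 0.48 mol/L and s small, take [PO₄³⁻] ≈ 0.48 mol/L and [Ag⁺] = 3s.
Ksp = [Ag⁺]^3[PO₄³⁻] = (3s)^3(0.48)
(3s)^3 = 4.9×10⁻¹⁸ / (0.48) = 1.0×10⁻¹⁷
s = 7.2×10⁻⁷ mol/L

7.2×10⁻⁷ M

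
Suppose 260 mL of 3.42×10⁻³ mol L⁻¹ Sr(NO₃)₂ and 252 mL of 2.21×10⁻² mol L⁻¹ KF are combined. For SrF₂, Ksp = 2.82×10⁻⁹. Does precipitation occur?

Yes

After mixing, V = 260 mL + 252 mL = 512 mL.
[Sr²⁺] = (3.42×10⁻³)(260)/512 = 1.74×10⁻³ mol L⁻¹
[F⁻] = (2.21×10⁻²)(252)/512 = 1.09×10⁻² mol L⁻¹
Q = [Sr²⁺][F⁻]^2 = 2.05×10⁻⁷
Q = 2.05×10⁻⁷ > Ksp = 2.82×10⁻⁹, so the solution is supersaturated and SrF₂ precipitates.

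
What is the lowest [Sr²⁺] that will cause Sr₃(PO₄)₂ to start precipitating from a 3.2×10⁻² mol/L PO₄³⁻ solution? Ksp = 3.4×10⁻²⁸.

6.9×10⁻⁹ M

The threshold for precipitation is Q = Ksp.
Sr₃(PO₄)₂(s) ⇌ 3 Sr²⁺(aq) + 2 PO₄³⁻(aq)
Ksp = [Sr²⁺]^3[PO₄³⁻]^2 = [Sr²⁺]^3(3.2×10⁻²)^2
[Sr²⁺]^3 = 3.4×10⁻²⁸ / (3.2×10⁻²)^2 = 3.3×10⁻²⁵
[Sr²⁺] = 6.9×10⁻⁹ mol/L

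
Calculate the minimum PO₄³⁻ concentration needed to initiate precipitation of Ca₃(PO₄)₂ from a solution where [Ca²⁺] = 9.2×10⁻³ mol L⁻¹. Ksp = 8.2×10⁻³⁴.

The threshold for precipitation is Q = Ksp.
Ca₃(PO₄)₂(s) ⇌ 3 Ca²⁺(aq) + 2 PO₄³⁻(aq)
Ksp = [Ca²⁺]^3[PO₄³⁻]^2 = [PO₄³⁻]^2(9.2×10⁻³)^3
[PO₄³⁻]^2 = 8.2×10⁻³⁴ / (9.2×10⁻³)^3 = 1.1×10⁻²⁷
[PO₄³⁻] = 3.2×10⁻¹⁴ mol L⁻¹

3.2×10⁻¹⁴ M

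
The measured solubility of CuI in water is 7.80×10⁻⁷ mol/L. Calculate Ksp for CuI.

Ksp = 6.08×10⁻¹³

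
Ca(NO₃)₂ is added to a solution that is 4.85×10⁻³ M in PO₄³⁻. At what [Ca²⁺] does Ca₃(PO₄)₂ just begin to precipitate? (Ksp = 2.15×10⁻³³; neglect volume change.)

4.50×10⁻¹⁰ M

Each salt precipitates once Q = Ksp for that salt.
Ca₃(PO₄)₂(s) ⇌ 3 Ca²⁺(aq) + 2 PO₄³⁻(aq)
Ksp = [Ca²⁺]^3[PO₄³⁻]^2 = [Ca²⁺]^3(4.85×10⁻³)^2
[Ca²⁺]^3 = 2.15×10⁻³³ / (4.85×10⁻³)^2 = 9.14×10⁻²⁹
[Ca²⁺] = 4.50×10⁻¹⁰ M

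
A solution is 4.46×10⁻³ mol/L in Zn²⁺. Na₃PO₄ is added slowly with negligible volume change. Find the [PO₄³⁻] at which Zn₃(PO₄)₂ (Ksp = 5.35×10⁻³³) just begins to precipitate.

2.46×10⁻¹³ M

Precipitation of each salt begins when its ion product equals Ksp.
Zn₃(PO₄)₂(s) ⇌ 3 Zn²⁺(aq) + 2 PO₄³⁻(aq)
Ksp = [Zn²⁺]^3[PO₄³⁻]^2 = [PO₄³⁻]^2(4.46×10⁻³)^3
[PO₄³⁻]^2 = 5.35×10⁻³³ / (4.46×10⁻³)^3 = 6.03×10⁻²⁶
[PO₄³⁻] = 2.46×10⁻¹³ mol/L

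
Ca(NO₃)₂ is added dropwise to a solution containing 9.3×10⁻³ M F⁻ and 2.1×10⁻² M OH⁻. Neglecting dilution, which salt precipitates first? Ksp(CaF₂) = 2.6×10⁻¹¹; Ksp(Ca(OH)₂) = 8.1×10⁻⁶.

CaF₂

Precipitation begins when Q = Ksp.
For CaF₂: [Ca²⁺] = (Ksp/[F⁻]^2) = 3.0×10⁻⁷ M
For Ca(OH)₂: [Ca²⁺] = (Ksp/[OH⁻]^2) = 1.8×10⁻² M
Since CaF₂ needs less Ca²⁺ to reach saturation, it precipitates first.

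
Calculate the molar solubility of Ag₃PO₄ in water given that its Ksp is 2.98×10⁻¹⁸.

Ag₃PO₄(s) ⇌ 3 Ag⁺(aq) + PO₄³⁻(aq)
If s mol/L of Ag₃PO₄ dissolves, [Ag⁺] = 3s and [PO₄³⁻] = s.
Ksp = [Ag⁺]^3[PO₄³⁻] = (3s)^3 · s = 27s^4
27s^4 = 2.98×10⁻¹⁸  ⇒  s^4 = 1.10×10⁻¹⁹
Taking the 4th root, s = 1.82×10⁻⁵ mol/L.

1.82×10⁻⁵ M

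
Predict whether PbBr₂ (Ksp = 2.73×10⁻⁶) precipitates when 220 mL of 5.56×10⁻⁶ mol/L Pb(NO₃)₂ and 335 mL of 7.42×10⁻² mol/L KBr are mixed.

After mixing, V = 220 mL + 335 mL = 555 mL.
[Pb²⁺] = (5.56×10⁻⁶)(220)/555 = 2.20×10⁻⁶ mol/L
[Br⁻] = (7.42×10⁻²)(335)/555 = 4.48×10⁻² mol/L
Q = [Pb²⁺][Br⁻]^2 = 4.42×10⁻⁹
Since Q (4.42×10⁻⁹) is less than Ksp (2.73×10⁻⁶), no PbBr₂ precipitates.

No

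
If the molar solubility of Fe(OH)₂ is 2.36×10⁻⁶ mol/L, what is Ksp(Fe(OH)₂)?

Fe(OH)₂(s) ⇌ Fe²⁺(aq) + 2 OH⁻(aq)
With molar solubility s: [Fe²⁺] = s, [OH⁻] = 2s.
Ksp = [Fe²⁺][OH⁻]^2 = s · (2s)^2 = 4s^3
Ksp = 4 × (2.36×10⁻⁶)^3 = 5.26×10⁻¹⁷

Ksp = 5.26×10⁻¹⁷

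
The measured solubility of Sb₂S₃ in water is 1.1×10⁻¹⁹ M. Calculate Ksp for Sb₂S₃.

Ksp = 1.7×10⁻⁹³

Sb₂S₃(s) ⇌ 2 Sb³⁺(aq) + 3 S²⁻(aq)
If s mol/L of Sb₂S₃ dissolves, [Sb³⁺] = 2s and [S²⁻] = 3s.
Ksp = [Sb³⁺]^2[S²⁻]^3 = (2s)^2 · (3s)^3 = 108s^5
Ksp = 108 × (1.1×10⁻¹⁹)^5 = 1.7×10⁻⁹³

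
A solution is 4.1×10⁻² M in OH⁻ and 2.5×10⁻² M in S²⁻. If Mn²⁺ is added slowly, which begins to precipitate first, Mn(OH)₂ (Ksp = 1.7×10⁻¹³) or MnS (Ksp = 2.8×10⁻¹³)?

MnS

Precipitation begins when Q = Ksp.
For Mn(OH)₂: [Mn²⁺] = (Ksp/[OH⁻]^2) = 1.0×10⁻¹⁰ M
For MnS: [Mn²⁺] = (Ksp/[S²⁻]) = 1.1×10⁻¹¹ M
MnS requires the lower [Mn²⁺], so it precipitates first.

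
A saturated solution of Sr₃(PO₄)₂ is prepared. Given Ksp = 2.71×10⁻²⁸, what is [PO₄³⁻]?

2.40×10⁻⁶ M

Sr₃(PO₄)₂(s) ⇌ 3 Sr²⁺(aq) + 2 PO₄³⁻(aq)
Call the molar solubility s, so that [Sr²⁺] = 3s and [PO₄³⁻] = 2s.
Ksp = [Sr²⁺]^3[PO₄³⁻]^2 = (3s)^3 · (2s)^2 = 108s^5 = 2.71×10⁻²⁸
s = 1.20×10⁻⁶ mol/L
[PO₄³⁻] = 2s = 2.40×10⁻⁶ mol/L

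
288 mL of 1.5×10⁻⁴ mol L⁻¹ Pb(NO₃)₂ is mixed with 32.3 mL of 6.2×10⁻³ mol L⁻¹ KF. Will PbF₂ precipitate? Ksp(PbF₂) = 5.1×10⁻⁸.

Total volume after mixing = 288 + 32.3 = 320.3 mL.
[Pb²⁺] = (1.5×10⁻⁴)(288)/320.3 = 1.3×10⁻⁴ mol L⁻¹
[F⁻] = (6.2×10⁻³)(32.3)/320.3 = 6.3×10⁻⁴ mol L⁻¹
Q = [Pb²⁺][F⁻]^2 = 5.3×10⁻¹¹
Q < Ksp (5.3×10⁻¹¹ vs 5.1×10⁻⁸); the solution remains unsaturated and no precipitate forms.

No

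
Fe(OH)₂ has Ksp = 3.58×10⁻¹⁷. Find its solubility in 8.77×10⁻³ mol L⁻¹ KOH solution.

4.65×10⁻¹³ M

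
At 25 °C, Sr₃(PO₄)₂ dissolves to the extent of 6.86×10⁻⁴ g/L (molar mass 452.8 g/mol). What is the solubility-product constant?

Ksp = 8.62×10⁻²⁸

Molar solubility s = (6.86×10⁻⁴ g/L) / (452.8 g/mol) = 1.5150×10⁻⁶ mol/L
Sr₃(PO₄)₂(s) ⇌ 3 Sr²⁺(aq) + 2 PO₄³⁻(aq)
If s mol/L of Sr₃(PO₄)₂ dissolves, [Sr²⁺] = 3s and [PO₄³⁻] = 2s.
Ksp = [Sr²⁺]^3[PO₄³⁻]^2 = (3s)^3 · (2s)^2 = 108s^5
Ksp = 108 × (1.5150×10⁻⁶)^5 = 8.62×10⁻²⁸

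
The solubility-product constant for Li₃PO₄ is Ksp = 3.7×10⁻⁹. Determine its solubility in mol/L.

Li₃PO₄(s) ⇌ 3 Li⁺(aq) + PO₄³⁻(aq)
For each mole of Li₃PO₄ that dissolves per liter, [Li⁺] = 3s and [PO₄³⁻] = s; let s denote this solubility.
Ksp = [Li⁺]^3[PO₄³⁻] = (3s)^3 · s = 27s^4
27s^4 = 3.7×10⁻⁹  ⇒  s^4 = 1.4×10⁻¹⁰
s = (1.4×10⁻¹⁰)^(1/4) = 3.4×10⁻³ mol/L

3.4×10⁻³ M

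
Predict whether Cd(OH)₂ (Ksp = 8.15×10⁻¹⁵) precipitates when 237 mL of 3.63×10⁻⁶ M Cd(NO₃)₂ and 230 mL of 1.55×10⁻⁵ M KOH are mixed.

The combined volume is 467 mL.
[Cd²⁺] = (3.63×10⁻⁶)(237)/467 = 1.84×10⁻⁶ M
[OH⁻] = (1.55×10⁻⁵)(230)/467 = 7.63×10⁻⁶ M
Q = [Cd²⁺][OH⁻]^2 = 1.07×10⁻¹⁶
Q = 1.07×10⁻¹⁶ < Ksp = 8.15×10⁻¹⁵, so the solution is unsaturated and no precipitate forms.

No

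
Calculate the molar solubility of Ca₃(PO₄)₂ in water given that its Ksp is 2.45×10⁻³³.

1.18×10⁻⁷ M

Ca₃(PO₄)₂(s) ⇌ 3 Ca²⁺(aq) + 2 PO₄³⁻(aq)
Call the molar solubility s, so that [Ca²⁺] = 3s and [PO₄³⁻] = 2s.
Ksp = [Ca²⁺]^3[PO₄³⁻]^2 = (3s)^3 · (2s)^2 = 108s^5
108s^5 = 2.45×10⁻³³  ⇒  s^5 = 2.27×10⁻³⁵
s = (2.27×10⁻³⁵)^(1/5) = 1.18×10⁻⁷ mol/L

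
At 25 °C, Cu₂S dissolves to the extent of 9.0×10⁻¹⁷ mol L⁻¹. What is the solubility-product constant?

Ksp = 2.9×10⁻⁴⁸

Cu₂S(s) ⇌ 2 Cu⁺(aq) + S²⁻(aq)
Let s be the molar solubility. Then [Cu⁺] = 2s and [S²⁻] = s.
Ksp = [Cu⁺]^2[S²⁻] = (2s)^2 · s = 4s^3
Ksp = 4 × (9.0×10⁻¹⁷)^3 = 2.9×10⁻⁴⁸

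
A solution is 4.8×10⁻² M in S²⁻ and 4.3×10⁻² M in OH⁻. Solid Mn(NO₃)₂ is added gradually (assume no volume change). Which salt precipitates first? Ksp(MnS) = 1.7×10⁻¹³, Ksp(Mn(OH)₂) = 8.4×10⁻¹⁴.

A salt starts to precipitate once the ion product Q reaches its Ksp.
For MnS: [Mn²⁺] = (Ksp/[S²⁻]) = 3.5×10⁻¹² M
For Mn(OH)₂: [Mn²⁺] = (Ksp/[OH⁻]^2) = 4.5×10⁻¹¹ M
Since MnS needs less Mn²⁺ to reach saturation, it precipitates first.

MnS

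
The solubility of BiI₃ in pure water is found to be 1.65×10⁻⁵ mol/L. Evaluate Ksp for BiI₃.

BiI₃(s) ⇌ Bi³⁺(aq) + 3 I⁻(aq)
If s mol/L of BiI₃ dissolves, [Bi³⁺] = s and [I⁻] = 3s.
Ksp = [Bi³⁺][I⁻]^3 = s · (3s)^3 = 27s^4
Ksp = 27 × (1.65×10⁻⁵)^4 = 2.00×10⁻¹⁸

Ksp = 2.00×10⁻¹⁸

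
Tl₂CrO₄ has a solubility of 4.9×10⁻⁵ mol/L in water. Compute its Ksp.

Tl₂CrO₄(s) ⇌ 2 Tl⁺(aq) + CrO₄²⁻(aq)
Let s be the molar solubility. Then [Tl⁺] = 2s and [CrO₄²⁻] = s.
Ksp = [Tl⁺]^2[CrO₄²⁻] = (2s)^2 · s = 4s^3
Ksp = 4 × (4.9×10⁻⁵)^3 = 4.7×10⁻¹³

Ksp = 4.7×10⁻¹³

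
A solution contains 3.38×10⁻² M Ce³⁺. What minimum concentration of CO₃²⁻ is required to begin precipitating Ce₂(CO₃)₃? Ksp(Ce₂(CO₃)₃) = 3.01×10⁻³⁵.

2.98×10⁻¹¹ M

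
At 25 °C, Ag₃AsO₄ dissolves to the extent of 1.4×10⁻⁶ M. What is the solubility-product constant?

Ksp = 1.0×10⁻²²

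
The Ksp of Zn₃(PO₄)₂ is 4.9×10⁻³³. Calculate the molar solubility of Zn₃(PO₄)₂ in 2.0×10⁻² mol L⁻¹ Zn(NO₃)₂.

Zn₃(PO₄)₂(s) ⇌ 3 Zn²⁺(aq) + 2 PO₄³⁻(aq)
With Zn²⁺ already at 2.0×10⁻² mol L⁻¹ and s small, take [Zn²⁺] ≈ 2.0×10⁻² mol L⁻¹ and [PO₄³⁻] = 2s.
Ksp = [Zn²⁺]^3[PO₄³⁻]^2 = (2.0×10⁻²)^3(2s)^2
(2s)^2 = 4.9×10⁻³³ / (2.0×10⁻²)^3 = 6.1×10⁻²⁸
s = 1.2×10⁻¹⁴ mol L⁻¹

1.2×10⁻¹⁴ M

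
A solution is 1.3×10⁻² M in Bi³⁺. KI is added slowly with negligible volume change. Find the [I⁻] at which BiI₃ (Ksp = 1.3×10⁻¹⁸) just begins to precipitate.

4.6×10⁻⁶ M

Each salt precipitates once Q = Ksp for that salt.
BiI₃(s) ⇌ Bi³⁺(aq) + 3 I⁻(aq)
Ksp = [Bi³⁺][I⁻]^3 = [I⁻]^3(1.3×10⁻²)
[I⁻]^3 = 1.3×10⁻¹⁸ / (1.3×10⁻²) = 1.0×10⁻¹⁶
[I⁻] = 4.6×10⁻⁶ M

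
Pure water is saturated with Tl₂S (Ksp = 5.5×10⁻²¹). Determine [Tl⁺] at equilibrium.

2.2×10⁻⁷ M

Tl₂S(s) ⇌ 2 Tl⁺(aq) + S²⁻(aq)
Let s be the molar solubility. Then [Tl⁺] = 2s and [S²⁻] = s.
Ksp = [Tl⁺]^2[S²⁻] = (2s)^2 · s = 4s^3 = 5.5×10⁻²¹
s = 1.1×10⁻⁷ M
[Tl⁺] = 2s = 2.2×10⁻⁷ M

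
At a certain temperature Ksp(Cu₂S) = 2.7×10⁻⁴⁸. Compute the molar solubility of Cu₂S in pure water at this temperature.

Cu₂S(s) ⇌ 2 Cu⁺(aq) + S²⁻(aq)
If s mol/L of Cu₂S dissolves, [Cu⁺] = 2s and [S²⁻] = s.
Ksp = [Cu⁺]^2[S²⁻] = (2s)^2 · s = 4s^3
4s^3 = 2.7×10⁻⁴⁸  ⇒  s^3 = 6.8×10⁻⁴⁹
s = (6.8×10⁻⁴⁹)^(1/3) = 8.8×10⁻¹⁷ mol L⁻¹

8.8×10⁻¹⁷ M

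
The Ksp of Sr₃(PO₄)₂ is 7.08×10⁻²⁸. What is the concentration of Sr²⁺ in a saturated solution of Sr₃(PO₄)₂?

Sr₃(PO₄)₂(s) ⇌ 3 Sr²⁺(aq) + 2 PO₄³⁻(aq)
For each mole of Sr₃(PO₄)₂ that dissolves per liter, [Sr²⁺] = 3s and [PO₄³⁻] = 2s; let s denote this solubility.
Ksp = [Sr²⁺]^3[PO₄³⁻]^2 = (3s)^3 · (2s)^2 = 108s^5 = 7.08×10⁻²⁸
s = 1.46×10⁻⁶ mol L⁻¹
[Sr²⁺] = 3s = 4.37×10⁻⁶ mol L⁻¹

4.37×10⁻⁶ M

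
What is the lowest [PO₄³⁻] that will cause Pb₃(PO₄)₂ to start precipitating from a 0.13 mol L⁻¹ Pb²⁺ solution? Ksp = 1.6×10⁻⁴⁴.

2.7×10⁻²¹ M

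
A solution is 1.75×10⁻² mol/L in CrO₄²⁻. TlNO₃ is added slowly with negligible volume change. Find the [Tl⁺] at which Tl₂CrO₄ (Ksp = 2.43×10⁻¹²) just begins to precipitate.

1.18×10⁻⁵ M

The threshold for precipitation is Q = Ksp.
Tl₂CrO₄(s) ⇌ 2 Tl⁺(aq) + CrO₄²⁻(aq)
Ksp = [Tl⁺]^2[CrO₄²⁻] = [Tl⁺]^2(1.75×10⁻²)
[Tl⁺]^2 = 2.43×10⁻¹² / (1.75×10⁻²) = 1.39×10⁻¹⁰
[Tl⁺] = 1.18×10⁻⁵ mol/L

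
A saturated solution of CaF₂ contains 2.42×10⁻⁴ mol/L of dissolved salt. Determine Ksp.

Ksp = 5.67×10⁻¹¹

CaF₂(s) ⇌ Ca²⁺(aq) + 2 F⁻(aq)
For each mole of CaF₂ that dissolves per liter, [Ca²⁺] = s and [F⁻] = 2s; let s denote this solubility.
Ksp = [Ca²⁺][F⁻]^2 = s · (2s)^2 = 4s^3
Ksp = 4 × (2.42×10⁻⁴)^3 = 5.67×10⁻¹¹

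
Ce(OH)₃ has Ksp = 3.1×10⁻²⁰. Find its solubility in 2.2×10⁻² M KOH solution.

Ce(OH)₃(s) ⇌ Ce³⁺(aq) + 3 OH⁻(aq)
OH⁻ is already present at 2.2×10⁻² M. If s mol/L of Ce(OH)₃ dissolves, [Ce³⁺] = s while [OH⁻] ≈ 2.2×10⁻² M.
Ksp = [Ce³⁺][OH⁻]^3 = s(2.2×10⁻²)^3
s = 3.1×10⁻²⁰ / (2.2×10⁻²)^3 = 2.9×10⁻¹⁵
s = 2.9×10⁻¹⁵ M

2.9×10⁻¹⁵ M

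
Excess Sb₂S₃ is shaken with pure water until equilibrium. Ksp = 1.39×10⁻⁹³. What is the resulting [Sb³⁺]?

2.10×10⁻¹⁹ M

Sb₂S₃(s) ⇌ 2 Sb³⁺(aq) + 3 S²⁻(aq)
If s mol/L of Sb₂S₃ dissolves, [Sb³⁺] = 2s and [S²⁻] = 3s.
Ksp = [Sb³⁺]^2[S²⁻]^3 = (2s)^2 · (3s)^3 = 108s^5 = 1.39×10⁻⁹³
s = 1.05×10⁻¹⁹ mol/L
[Sb³⁺] = 2s = 2.10×10⁻¹⁹ mol/L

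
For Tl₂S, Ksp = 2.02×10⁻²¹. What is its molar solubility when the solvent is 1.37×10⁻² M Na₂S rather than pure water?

1.92×10⁻¹⁰ M

Tl₂S(s) ⇌ 2 Tl⁺(aq) + S²⁻(aq)
The solution already contains S²⁻ at 1.37×10⁻² M. Let s be the molar solubility of Tl₂S.
[S²⁻] ≈ 1.37×10⁻² M (common ion dominates); [Tl⁺] = 2s.
Ksp = [Tl⁺]^2[S²⁻] = (2s)^2(1.37×10⁻²)
(2s)^2 = 2.02×10⁻²¹ / (1.37×10⁻²) = 1.47×10⁻¹⁹
s = 1.92×10⁻¹⁰ M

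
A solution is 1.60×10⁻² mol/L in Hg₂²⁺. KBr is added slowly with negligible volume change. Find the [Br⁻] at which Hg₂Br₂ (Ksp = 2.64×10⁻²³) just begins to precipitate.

4.06×10⁻¹¹ M

Precipitation begins when Q = Ksp.
Hg₂Br₂(s) ⇌ Hg₂²⁺(aq) + 2 Br⁻(aq)
Ksp = [Hg₂²⁺][Br⁻]^2 = [Br⁻]^2(1.60×10⁻²)
[Br⁻]^2 = 2.64×10⁻²³ / (1.60×10⁻²) = 1.65×10⁻²¹
[Br⁻] = 4.06×10⁻¹¹ mol/L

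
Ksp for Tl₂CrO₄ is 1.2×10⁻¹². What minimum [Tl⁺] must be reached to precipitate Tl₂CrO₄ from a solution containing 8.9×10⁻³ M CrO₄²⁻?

1.2×10⁻⁵ M

Precipitation begins when Q = Ksp.
Tl₂CrO₄(s) ⇌ 2 Tl⁺(aq) + CrO₄²⁻(aq)
Ksp = [Tl⁺]^2[CrO₄²⁻] = [Tl⁺]^2(8.9×10⁻³)
[Tl⁺]^2 = 1.2×10⁻¹² / (8.9×10⁻³) = 1.3×10⁻¹⁰
[Tl⁺] = 1.2×10⁻⁵ M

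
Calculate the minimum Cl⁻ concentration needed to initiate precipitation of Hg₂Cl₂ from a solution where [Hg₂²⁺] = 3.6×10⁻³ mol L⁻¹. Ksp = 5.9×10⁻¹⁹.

A salt starts to precipitate once the ion product Q reaches its Ksp.
Hg₂Cl₂(s) ⇌ Hg₂²⁺(aq) + 2 Cl⁻(aq)
Ksp = [Hg₂²⁺][Cl⁻]^2 = [Cl⁻]^2(3.6×10⁻³)
[Cl⁻]^2 = 5.9×10⁻¹⁹ / (3.6×10⁻³) = 1.6×10⁻¹⁶
[Cl⁻] = 1.3×10⁻⁸ mol L⁻¹

1.3×10⁻⁸ M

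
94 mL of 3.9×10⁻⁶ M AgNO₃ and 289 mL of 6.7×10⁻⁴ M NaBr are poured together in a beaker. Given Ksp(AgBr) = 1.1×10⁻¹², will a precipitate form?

Yes

After mixing, V = 94 mL + 289 mL = 383 mL.
[Ag⁺] = (3.9×10⁻⁶)(94)/383 = 9.6×10⁻⁷ M
[Br⁻] = (6.7×10⁻⁴)(289)/383 = 5.1×10⁻⁴ M
Q = [Ag⁺][Br⁻] = 4.8×10⁻¹⁰
Since Q (4.8×10⁻¹⁰) exceeds Ksp (1.1×10⁻¹²), AgBr will precipitate.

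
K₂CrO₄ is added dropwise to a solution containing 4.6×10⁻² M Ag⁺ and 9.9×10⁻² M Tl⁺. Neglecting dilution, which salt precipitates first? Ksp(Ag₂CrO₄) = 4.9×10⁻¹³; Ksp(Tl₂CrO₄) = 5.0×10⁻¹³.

Tl₂CrO₄

The threshold for precipitation is Q = Ksp.
For Ag₂CrO₄: [CrO₄²⁻] = (Ksp/[Ag⁺]^2) = 2.3×10⁻¹⁰ M
For Tl₂CrO₄: [CrO₄²⁻] = (Ksp/[Tl⁺]^2) = 5.1×10⁻¹¹ M
The smaller threshold [CrO₄²⁻] is reached first, so Tl₂CrO₄ precipitates first.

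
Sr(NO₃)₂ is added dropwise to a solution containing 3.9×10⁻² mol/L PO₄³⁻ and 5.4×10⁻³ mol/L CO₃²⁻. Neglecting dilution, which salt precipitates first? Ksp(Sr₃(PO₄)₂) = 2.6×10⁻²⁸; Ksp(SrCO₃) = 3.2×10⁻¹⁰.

Sr₃(PO₄)₂

Precipitation begins when Q = Ksp.
For Sr₃(PO₄)₂: [Sr²⁺] = (Ksp/[PO₄³⁻]^2)^(1/3) = 5.5×10⁻⁹ mol/L
For SrCO₃: [Sr²⁺] = (Ksp/[CO₃²⁻]) = 5.9×10⁻⁸ mol/L
The smaller threshold [Sr²⁺] is reached first, so Sr₃(PO₄)₂ precipitates first.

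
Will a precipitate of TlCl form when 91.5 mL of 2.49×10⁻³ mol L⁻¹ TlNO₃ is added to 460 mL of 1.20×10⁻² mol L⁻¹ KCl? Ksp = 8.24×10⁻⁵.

No

After mixing, V = 91.5 mL + 460 mL = 551.5 mL.
[Tl⁺] = (2.49×10⁻³)(91.5)/551.5 = 4.13×10⁻⁴ mol L⁻¹
[Cl⁻] = (1.20×10⁻²)(460)/551.5 = 1.00×10⁻² mol L⁻¹
Q = [Tl⁺][Cl⁻] = 4.13×10⁻⁶
Q < Ksp (4.13×10⁻⁶ vs 8.24×10⁻⁵); the solution remains unsaturated and no precipitate forms.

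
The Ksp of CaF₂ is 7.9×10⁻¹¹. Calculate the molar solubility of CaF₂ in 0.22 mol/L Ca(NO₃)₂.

9.5×10⁻⁶ M

CaF₂(s) ⇌ Ca²⁺(aq) + 2 F⁻(aq)
The solution already contains Ca²⁺ at 0.22 mol/L. Let s be the molar solubility of CaF₂.
[Ca²⁺] ≈ 0.22 mol/L (common ion dominates); [F⁻] = 2s.
Ksp = [Ca²⁺][F⁻]^2 = (0.22)(2s)^2
(2s)^2 = 7.9×10⁻¹¹ / (0.22) = 3.6×10⁻¹⁰
s = 9.5×10⁻⁶ mol/L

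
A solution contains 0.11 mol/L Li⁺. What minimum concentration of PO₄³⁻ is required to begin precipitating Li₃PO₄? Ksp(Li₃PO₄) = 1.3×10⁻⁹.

The threshold for precipitation is Q = Ksp.
Li₃PO₄(s) ⇌ 3 Li⁺(aq) + PO₄³⁻(aq)
Ksp = [Li⁺]^3[PO₄³⁻] = [PO₄³⁻](0.11)^3
[PO₄³⁻] = 1.3×10⁻⁹ / (0.11)^3 = 9.8×10⁻⁷
[PO₄³⁻] = 9.8×10⁻⁷ mol/L

9.8×10⁻⁷ M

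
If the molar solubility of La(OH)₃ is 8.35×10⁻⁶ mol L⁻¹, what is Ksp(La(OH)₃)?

Ksp = 1.31×10⁻¹⁹

La(OH)₃(s) ⇌ La³⁺(aq) + 3 OH⁻(aq)
With molar solubility s: [La³⁺] = s, [OH⁻] = 3s.
Ksp = [La³⁺][OH⁻]^3 = s · (3s)^3 = 27s^4
Ksp = 27 × (8.35×10⁻⁶)^4 = 1.31×10⁻¹⁹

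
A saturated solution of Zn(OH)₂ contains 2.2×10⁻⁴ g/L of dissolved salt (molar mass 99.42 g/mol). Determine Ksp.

Ksp = 4.3×10⁻¹⁷

s = (2.2×10⁻⁴ g L⁻¹)/(99.42 g mol⁻¹) = 2.213×10⁻⁶ M
Zn(OH)₂(s) ⇌ Zn²⁺(aq) + 2 OH⁻(aq)
With molar solubility s: [Zn²⁺] = s, [OH⁻] = 2s.
Ksp = [Zn²⁺][OH⁻]^2 = s · (2s)^2 = 4s^3
Ksp = 4 × (2.213×10⁻⁶)^3 = 4.3×10⁻¹⁷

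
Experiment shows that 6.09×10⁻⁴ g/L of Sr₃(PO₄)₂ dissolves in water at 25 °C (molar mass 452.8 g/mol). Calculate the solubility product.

Ksp = 4.75×10⁻²⁸

Convert to molarity: s = 6.09×10⁻⁴ / 452.8 = 1.3450×10⁻⁶ mol/L
Sr₃(PO₄)₂(s) ⇌ 3 Sr²⁺(aq) + 2 PO₄³⁻(aq)
Call the molar solubility s, so that [Sr²⁺] = 3s and [PO₄³⁻] = 2s.
Ksp = [Sr²⁺]^3[PO₄³⁻]^2 = (3s)^3 · (2s)^2 = 108s^5
Ksp = 108 × (1.3450×10⁻⁶)^5 = 4.75×10⁻²⁸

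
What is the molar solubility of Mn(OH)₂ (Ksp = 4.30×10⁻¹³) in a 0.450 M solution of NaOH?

2.12×10⁻¹² M

Mn(OH)₂(s) ⇌ Mn²⁺(aq) + 2 OH⁻(aq)
OH⁻ is already present at 0.450 M. If s mol/L of Mn(OH)₂ dissolves, [Mn²⁺] = s while [OH⁻] ≈ 0.450 M.
Ksp = [Mn²⁺][OH⁻]^2 = s(0.450)^2
s = 4.30×10⁻¹³ / (0.450)^2 = 2.12×10⁻¹²
s = 2.12×10⁻¹² M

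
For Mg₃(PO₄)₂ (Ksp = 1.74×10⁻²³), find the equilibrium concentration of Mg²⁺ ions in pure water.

Mg₃(PO₄)₂(s) ⇌ 3 Mg²⁺(aq) + 2 PO₄³⁻(aq)
With molar solubility s: [Mg²⁺] = 3s, [PO₄³⁻] = 2s.
Ksp = [Mg²⁺]^3[PO₄³⁻]^2 = (3s)^3 · (2s)^2 = 108s^5 = 1.74×10⁻²³
s = 1.10×10⁻⁵ mol L⁻¹
[Mg²⁺] = 3s = 3.30×10⁻⁵ mol L⁻¹

3.30×10⁻⁵ M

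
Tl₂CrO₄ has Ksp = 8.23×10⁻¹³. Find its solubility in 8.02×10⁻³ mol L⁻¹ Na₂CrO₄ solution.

Tl₂CrO₄(s) ⇌ 2 Tl⁺(aq) + CrO₄²⁻(aq)
CrO₄²⁻ is already present at 8.02×10⁻³ mol L⁻¹. If s mol/L of Tl₂CrO₄ dissolves, [Tl⁺] = 2s while [CrO₄²⁻] ≈ 8.02×10⁻³ mol L⁻¹.
Ksp = [Tl⁺]^2[CrO₄²⁻] = (2s)^2(8.02×10⁻³)
(2s)^2 = 8.23×10⁻¹³ / (8.02×10⁻³) = 1.03×10⁻¹⁰
s = 5.07×10⁻⁶ mol L⁻¹

5.07×10⁻⁶ M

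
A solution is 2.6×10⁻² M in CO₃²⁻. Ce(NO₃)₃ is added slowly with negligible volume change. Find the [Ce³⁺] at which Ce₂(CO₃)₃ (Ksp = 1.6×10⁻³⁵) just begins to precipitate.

9.5×10⁻¹⁶ M

Precipitation of each salt begins when its ion product equals Ksp.
Ce₂(CO₃)₃(s) ⇌ 2 Ce³⁺(aq) + 3 CO₃²⁻(aq)
Ksp = [Ce³⁺]^2[CO₃²⁻]^3 = [Ce³⁺]^2(2.6×10⁻²)^3
[Ce³⁺]^2 = 1.6×10⁻³⁵ / (2.6×10⁻²)^3 = 9.1×10⁻³¹
[Ce³⁺] = 9.5×10⁻¹⁶ M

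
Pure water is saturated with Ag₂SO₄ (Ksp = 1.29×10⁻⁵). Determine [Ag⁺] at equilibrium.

2.95×10⁻² M

Ag₂SO₄(s) ⇌ 2 Ag⁺(aq) + SO₄²⁻(aq)
With molar solubility s: [Ag⁺] = 2s, [SO₄²⁻] = s.
Ksp = [Ag⁺]^2[SO₄²⁻] = (2s)^2 · s = 4s^3 = 1.29×10⁻⁵
s = 1.48×10⁻² M
[Ag⁺] = 2s = 2.95×10⁻² M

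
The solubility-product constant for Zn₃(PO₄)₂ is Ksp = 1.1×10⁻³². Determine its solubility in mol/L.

Zn₃(PO₄)₂(s) ⇌ 3 Zn²⁺(aq) + 2 PO₄³⁻(aq)
If s mol/L of Zn₃(PO₄)₂ dissolves, [Zn²⁺] = 3s and [PO₄³⁻] = 2s.
Ksp = [Zn²⁺]^3[PO₄³⁻]^2 = (3s)^3 · (2s)^2 = 108s^5
108s^5 = 1.1×10⁻³²  ⇒  s^5 = 1.0×10⁻³⁴
s = 1.6×10⁻⁷ mol/L

1.6×10⁻⁷ M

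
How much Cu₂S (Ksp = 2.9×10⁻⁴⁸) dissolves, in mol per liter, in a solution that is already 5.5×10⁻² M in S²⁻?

Cu₂S(s) ⇌ 2 Cu⁺(aq) + S²⁻(aq)
The solution already contains S²⁻ at 5.5×10⁻² M. Let s be the molar solubility of Cu₂S.
[S²⁻] ≈ 5.5×10⁻² M (common ion dominates); [Cu⁺] = 2s.
Ksp = [Cu⁺]^2[S²⁻] = (2s)^2(5.5×10⁻²)
(2s)^2 = 2.9×10⁻⁴⁸ / (5.5×10⁻²) = 5.3×10⁻⁴⁷
s = 3.6×10⁻²⁴ M

3.6×10⁻²⁴ M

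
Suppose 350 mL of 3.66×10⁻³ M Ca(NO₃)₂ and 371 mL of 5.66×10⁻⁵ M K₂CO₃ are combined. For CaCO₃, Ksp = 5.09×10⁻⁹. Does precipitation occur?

Yes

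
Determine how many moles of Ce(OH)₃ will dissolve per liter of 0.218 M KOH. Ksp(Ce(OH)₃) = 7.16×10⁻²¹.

6.91×10⁻¹⁹ M

Ce(OH)₃(s) ⇌ Ce³⁺(aq) + 3 OH⁻(aq)
The solution already contains OH⁻ at 0.218 M. Let s be the molar solubility of Ce(OH)₃.
[OH⁻] ≈ 0.218 M (common ion dominates); [Ce³⁺] = s.
Ksp = [Ce³⁺][OH⁻]^3 = s(0.218)^3
s = 7.16×10⁻²¹ / (0.218)^3 = 6.91×10⁻¹⁹
s = 6.91×10⁻¹⁹ M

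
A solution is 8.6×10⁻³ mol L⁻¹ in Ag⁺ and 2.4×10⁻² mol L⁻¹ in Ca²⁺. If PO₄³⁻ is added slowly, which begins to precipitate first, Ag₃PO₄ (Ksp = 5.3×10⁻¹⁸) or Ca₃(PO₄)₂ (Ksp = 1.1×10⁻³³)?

Ca₃(PO₄)₂

Each salt precipitates once Q = Ksp for that salt.
For Ag₃PO₄: [PO₄³⁻] = (Ksp/[Ag⁺]^3) = 8.3×10⁻¹² mol L⁻¹
For Ca₃(PO₄)₂: [PO₄³⁻] = (Ksp/[Ca²⁺]^3)^(1/2) = 8.9×10⁻¹⁵ mol L⁻¹
Since Ca₃(PO₄)₂ needs less PO₄³⁻ to reach saturation, it precipitates first.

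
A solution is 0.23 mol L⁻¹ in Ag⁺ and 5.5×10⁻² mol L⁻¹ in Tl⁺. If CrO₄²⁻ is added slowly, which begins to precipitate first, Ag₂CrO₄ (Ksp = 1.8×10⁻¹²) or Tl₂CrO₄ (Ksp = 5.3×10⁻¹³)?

Ag₂CrO₄

A salt starts to precipitate once the ion product Q reaches its Ksp.
For Ag₂CrO₄: [CrO₄²⁻] = (Ksp/[Ag⁺]^2) = 3.4×10⁻¹¹ mol L⁻¹
For Tl₂CrO₄: [CrO₄²⁻] = (Ksp/[Tl⁺]^2) = 1.8×10⁻¹⁰ mol L⁻¹
Since Ag₂CrO₄ needs less CrO₄²⁻ to reach saturation, it precipitates first.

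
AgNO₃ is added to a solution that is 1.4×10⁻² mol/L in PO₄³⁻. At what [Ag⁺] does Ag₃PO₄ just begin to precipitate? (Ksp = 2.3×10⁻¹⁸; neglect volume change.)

Each salt precipitates once Q = Ksp for that salt.
Ag₃PO₄(s) ⇌ 3 Ag⁺(aq) + PO₄³⁻(aq)
Ksp = [Ag⁺]^3[PO₄³⁻] = [Ag⁺]^3(1.4×10⁻²)
[Ag⁺]^3 = 2.3×10⁻¹⁸ / (1.4×10⁻²) = 1.6×10⁻¹⁶
[Ag⁺] = 5.5×10⁻⁶ mol/L

5.5×10⁻⁶ M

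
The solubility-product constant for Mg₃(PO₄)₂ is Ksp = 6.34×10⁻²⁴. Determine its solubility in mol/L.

Mg₃(PO₄)₂(s) ⇌ 3 Mg²⁺(aq) + 2 PO₄³⁻(aq)
Let s be the molar solubility. Then [Mg²⁺] = 3s and [PO₄³⁻] = 2s.
Ksp = [Mg²⁺]^3[PO₄³⁻]^2 = (3s)^3 · (2s)^2 = 108s^5
108s^5 = 6.34×10⁻²⁴  ⇒  s^5 = 5.87×10⁻²⁶
Taking the 5th root, s = 8.99×10⁻⁶ M.

8.99×10⁻⁶ M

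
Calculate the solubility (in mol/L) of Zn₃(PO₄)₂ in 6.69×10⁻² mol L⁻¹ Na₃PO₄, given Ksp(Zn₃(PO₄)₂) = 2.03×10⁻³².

5.52×10⁻¹¹ M

Zn₃(PO₄)₂(s) ⇌ 3 Zn²⁺(aq) + 2 PO₄³⁻(aq)
With PO₄³⁻ already at 6.69×10⁻² mol L⁻¹ and s small, take [PO₄³⁻] ≈ 6.69×10⁻² mol L⁻¹ and [Zn²⁺] = 3s.
Ksp = [Zn²⁺]^3[PO₄³⁻]^2 = (3s)^3(6.69×10⁻²)^2
(3s)^3 = 2.03×10⁻³² / (6.69×10⁻²)^2 = 4.54×10⁻³⁰
s = 5.52×10⁻¹¹ mol L⁻¹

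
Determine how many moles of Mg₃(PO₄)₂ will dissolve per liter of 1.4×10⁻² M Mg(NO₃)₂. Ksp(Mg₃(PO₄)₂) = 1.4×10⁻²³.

1.1×10⁻⁹ M

Mg₃(PO₄)₂(s) ⇌ 3 Mg²⁺(aq) + 2 PO₄³⁻(aq)
Mg²⁺ is already present at 1.4×10⁻² M. If s mol/L of Mg₃(PO₄)₂ dissolves, [PO₄³⁻] = 2s while [Mg²⁺] ≈ 1.4×10⁻² M.
Ksp = [Mg²⁺]^3[PO₄³⁻]^2 = (1.4×10⁻²)^3(2s)^2
(2s)^2 = 1.4×10⁻²³ / (1.4×10⁻²)^3 = 5.1×10⁻¹⁸
s = 1.1×10⁻⁹ M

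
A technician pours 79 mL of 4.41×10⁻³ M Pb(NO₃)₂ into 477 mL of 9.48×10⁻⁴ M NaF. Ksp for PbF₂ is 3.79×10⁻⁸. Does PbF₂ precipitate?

No

The combined volume is 556 mL.
[Pb²⁺] = (4.41×10⁻³)(79)/556 = 6.27×10⁻⁴ M
[F⁻] = (9.48×10⁻⁴)(477)/556 = 8.13×10⁻⁴ M
Q = [Pb²⁺][F⁻]^2 = 4.14×10⁻¹⁰
Q = 4.14×10⁻¹⁰ < Ksp = 3.79×10⁻⁸, so the solution is unsaturated and no precipitate forms.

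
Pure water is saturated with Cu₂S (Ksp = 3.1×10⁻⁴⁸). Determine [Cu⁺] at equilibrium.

Cu₂S(s) ⇌ 2 Cu⁺(aq) + S²⁻(aq)
With molar solubility s: [Cu⁺] = 2s, [S²⁻] = s.
Ksp = [Cu⁺]^2[S²⁻] = (2s)^2 · s = 4s^3 = 3.1×10⁻⁴⁸
s = 9.2×10⁻¹⁷ M
[Cu⁺] = 2s = 1.8×10⁻¹⁶ M

1.8×10⁻¹⁶ M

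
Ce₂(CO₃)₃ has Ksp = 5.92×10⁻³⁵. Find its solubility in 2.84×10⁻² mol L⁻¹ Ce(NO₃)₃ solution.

Ce₂(CO₃)₃(s) ⇌ 2 Ce³⁺(aq) + 3 CO₃²⁻(aq)
Let s be the solubility of Ce₂(CO₃)₃ here. The common ion gives [Ce³⁺] ≈ 2.84×10⁻² mol L⁻¹, and [CO₃²⁻] = 3s.
Ksp = [Ce³⁺]^2[CO₃²⁻]^3 = (2.84×10⁻²)^2(3s)^3
(3s)^3 = 5.92×10⁻³⁵ / (2.84×10⁻²)^2 = 7.34×10⁻³²
s = 1.40×10⁻¹¹ mol L⁻¹

1.40×10⁻¹¹ M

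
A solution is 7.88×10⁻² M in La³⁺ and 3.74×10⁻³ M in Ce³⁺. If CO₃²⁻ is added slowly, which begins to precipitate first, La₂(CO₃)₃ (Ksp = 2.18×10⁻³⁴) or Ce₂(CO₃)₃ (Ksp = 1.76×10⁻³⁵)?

La₂(CO₃)₃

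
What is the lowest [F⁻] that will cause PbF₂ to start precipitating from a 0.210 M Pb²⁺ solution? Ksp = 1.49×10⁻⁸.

2.66×10⁻⁴ M

Each salt precipitates once Q = Ksp for that salt.
PbF₂(s) ⇌ Pb²⁺(aq) + 2 F⁻(aq)
Ksp = [Pb²⁺][F⁻]^2 = [F⁻]^2(0.210)
[F⁻]^2 = 1.49×10⁻⁸ / (0.210) = 7.10×10⁻⁸
[F⁻] = 2.66×10⁻⁴ M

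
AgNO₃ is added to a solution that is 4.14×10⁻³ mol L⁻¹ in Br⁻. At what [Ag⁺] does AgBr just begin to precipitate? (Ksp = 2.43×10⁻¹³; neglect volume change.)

Precipitation begins when Q = Ksp.
AgBr(s) ⇌ Ag⁺(aq) + Br⁻(aq)
Ksp = [Ag⁺][Br⁻] = [Ag⁺](4.14×10⁻³)
[Ag⁺] = 2.43×10⁻¹³ / (4.14×10⁻³) = 5.87×10⁻¹¹
[Ag⁺] = 5.87×10⁻¹¹ mol L⁻¹

5.87×10⁻¹¹ M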